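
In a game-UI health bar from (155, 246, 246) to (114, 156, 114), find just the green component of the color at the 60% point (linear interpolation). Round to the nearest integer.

G = 246 + 0.6 × (156 − 246) = 192 → 192

192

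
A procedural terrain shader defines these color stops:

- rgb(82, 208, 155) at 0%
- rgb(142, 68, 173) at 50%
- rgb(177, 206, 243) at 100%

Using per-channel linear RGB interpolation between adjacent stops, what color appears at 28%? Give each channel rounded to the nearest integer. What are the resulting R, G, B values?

(116, 130, 165)

28% lies between the 0% and 50% stops, so the local fraction is t = (28 − 0)/(50 − 0) = 28/50 ≈ 0.56.
R = 82 + 0.56 × (142 − 82) = 115.6 → 116
G = 208 + 0.56 × (68 − 208) = 129.6 → 130
B = 155 + 0.56 × (173 − 155) = 165.08 → 165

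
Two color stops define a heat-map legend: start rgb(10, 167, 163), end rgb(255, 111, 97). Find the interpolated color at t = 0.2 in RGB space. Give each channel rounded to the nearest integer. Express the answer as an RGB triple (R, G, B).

(59, 156, 150)

R = 10 + 0.2 × (255 − 10) = 10 + 0.2 × 245 = 59 → 59
G = 167 + 0.2 × (111 − 167) = 167 + 0.2 × -56 = 155.8 → 156
B = 163 + 0.2 × (97 − 163) = 163 + 0.2 × -66 = 149.8 → 150
So the blended color is (59, 156, 150), about #3b9c96.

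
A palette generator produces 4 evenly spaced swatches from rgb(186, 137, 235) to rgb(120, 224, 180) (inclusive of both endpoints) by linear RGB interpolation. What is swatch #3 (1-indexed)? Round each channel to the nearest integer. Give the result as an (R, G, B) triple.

(142, 195, 198)

With 4 swatches and endpoints inclusive, swatch 3 sits at t = (3 − 1)/(4 − 1) = 2/3 ≈ 0.6667.
R = 186 + 0.6667 × (120 − 186) = 141.998 → 142
G = 137 + 0.6667 × (224 − 137) = 195.003 → 195
B = 235 + 0.6667 × (180 − 235) = 198.332 → 198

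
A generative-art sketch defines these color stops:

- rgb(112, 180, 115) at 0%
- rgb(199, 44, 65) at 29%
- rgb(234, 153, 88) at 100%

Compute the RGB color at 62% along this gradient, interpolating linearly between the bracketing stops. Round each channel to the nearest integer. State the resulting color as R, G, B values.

(215, 95, 76)

62% lies between the 29% and 100% stops, so the local fraction is t = (62 − 29)/(100 − 29) = 33/71 ≈ 0.4648.
R = 199 + 0.4648 × (234 − 199) = 215.268 → 215
G = 44 + 0.4648 × (153 − 44) = 94.663 → 95
B = 65 + 0.4648 × (88 − 65) = 75.69 → 76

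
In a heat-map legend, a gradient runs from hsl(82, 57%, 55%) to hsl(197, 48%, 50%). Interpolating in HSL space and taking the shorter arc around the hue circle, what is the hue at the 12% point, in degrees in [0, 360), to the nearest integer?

96

Hue arc: Δh = 197 − 82 = 115° (|Δh| ≤ 180, already the shorter path).
H = 82 + 0.12 × (115) = 95.8 → 96°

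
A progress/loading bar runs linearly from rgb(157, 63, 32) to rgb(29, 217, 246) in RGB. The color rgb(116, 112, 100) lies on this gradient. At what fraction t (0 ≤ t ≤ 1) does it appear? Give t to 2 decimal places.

Invert the lerp on the B channel (largest span, 214): t = (100 − 32) / (246 − 32) = 68/214 = 0.31776.
Check on R: (116 − 157)/(29 − 157) = 0.3203 ✓

0.32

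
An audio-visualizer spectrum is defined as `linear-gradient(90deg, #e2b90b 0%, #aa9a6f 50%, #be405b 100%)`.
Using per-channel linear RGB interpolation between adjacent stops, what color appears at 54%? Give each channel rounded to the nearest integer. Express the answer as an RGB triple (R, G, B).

54% lies between the 50% and 100% stops, so the local fraction is t = (54 − 50)/(100 − 50) = 4/50 ≈ 0.08.
#aa9a6f → (170, 154, 111); #be405b → (190, 64, 91).
R = 170 + 0.08 × (190 − 170) = 171.6 → 172
G = 154 + 0.08 × (64 − 154) = 146.8 → 147
B = 111 + 0.08 × (91 − 111) = 109.4 → 109

(172, 147, 109)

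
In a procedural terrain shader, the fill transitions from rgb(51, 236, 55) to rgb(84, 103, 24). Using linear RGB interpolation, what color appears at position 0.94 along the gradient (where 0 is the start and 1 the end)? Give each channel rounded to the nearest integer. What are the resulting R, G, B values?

(82, 111, 26)

R = 51 + 0.94 × (84 − 51) = 51 + 0.94 × 33 = 82.02 → 82
G = 236 + 0.94 × (103 − 236) = 236 + 0.94 × -133 = 110.98 → 111
B = 55 + 0.94 × (24 − 55) = 55 + 0.94 × -31 = 25.86 → 26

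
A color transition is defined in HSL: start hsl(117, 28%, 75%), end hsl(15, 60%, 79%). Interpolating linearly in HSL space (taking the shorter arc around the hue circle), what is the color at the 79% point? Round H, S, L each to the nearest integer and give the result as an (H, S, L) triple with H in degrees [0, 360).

Hue arc: Δh = 15 − 117 = -102° (|Δh| ≤ 180, already the shorter path).
H = 117 + 0.79 × (-102) = 36.42 → 36°
S = 28 + 0.79 × (60 − 28) = 53.28 → 53%
L = 75 + 0.79 × (79 − 75) = 78.16 → 78%

(36, 53, 78)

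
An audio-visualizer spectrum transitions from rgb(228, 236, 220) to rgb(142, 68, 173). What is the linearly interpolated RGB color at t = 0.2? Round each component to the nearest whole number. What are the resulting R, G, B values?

(211, 202, 211)

R = 228 + 0.2 × (142 − 228) = 228 + 0.2 × -86 = 210.8 → 211
G = 236 + 0.2 × (68 − 236) = 236 + 0.2 × -168 = 202.4 → 202
B = 220 + 0.2 × (173 − 220) = 220 + 0.2 × -47 = 210.6 → 211
So the blended color is (211, 202, 211), about #d3cad3.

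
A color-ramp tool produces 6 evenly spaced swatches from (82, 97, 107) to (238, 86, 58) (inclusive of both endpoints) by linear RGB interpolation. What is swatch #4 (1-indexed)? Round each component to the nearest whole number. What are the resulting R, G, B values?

(176, 90, 78)

With 6 swatches and endpoints inclusive, swatch 4 sits at t = (4 − 1)/(6 − 1) = 3/5 ≈ 0.6.
R = 82 + 0.6 × (238 − 82) = 175.6 → 176
G = 97 + 0.6 × (86 − 97) = 90.4 → 90
B = 107 + 0.6 × (58 − 107) = 77.6 → 78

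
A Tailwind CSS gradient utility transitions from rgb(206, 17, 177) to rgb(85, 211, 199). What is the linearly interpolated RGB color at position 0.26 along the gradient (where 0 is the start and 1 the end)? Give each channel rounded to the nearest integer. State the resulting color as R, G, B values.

(175, 67, 183)

R = 206 + 0.26 × (85 − 206) = 206 + 0.26 × -121 = 174.54 → 175
G = 17 + 0.26 × (211 − 17) = 17 + 0.26 × 194 = 67.44 → 67
B = 177 + 0.26 × (199 − 177) = 177 + 0.26 × 22 = 182.72 → 183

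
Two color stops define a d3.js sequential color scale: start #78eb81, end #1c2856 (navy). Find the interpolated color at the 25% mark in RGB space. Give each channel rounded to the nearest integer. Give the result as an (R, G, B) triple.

(97, 186, 118)

#78eb81 → (120, 235, 129); #1c2856 → (28, 40, 86).
25% corresponds to t = 0.25.
R = 120 + 0.25 × (28 − 120) = 120 + 0.25 × -92 = 97 → 97
G = 235 + 0.25 × (40 − 235) = 235 + 0.25 × -195 = 186.25 → 186
B = 129 + 0.25 × (86 − 129) = 129 + 0.25 × -43 = 118.25 → 118
So the blended color is (97, 186, 118), about #61ba76.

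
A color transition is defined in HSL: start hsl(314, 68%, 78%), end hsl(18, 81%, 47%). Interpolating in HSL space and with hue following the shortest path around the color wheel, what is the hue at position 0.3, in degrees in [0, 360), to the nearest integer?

Hue: 18 − 314 = -296°, but |-296| > 180 so the shorter arc goes the other way: Δh = -296 + 360 = 64°.
H = 314 + 0.3 × (64) = 333.2 → 333°

333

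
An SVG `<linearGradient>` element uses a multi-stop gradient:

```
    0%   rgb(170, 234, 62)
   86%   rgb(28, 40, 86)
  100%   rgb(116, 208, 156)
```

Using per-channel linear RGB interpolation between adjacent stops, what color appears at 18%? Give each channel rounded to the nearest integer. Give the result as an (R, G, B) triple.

(140, 193, 67)

18% lies between the 0% and 86% stops, so the local fraction is t = (18 − 0)/(86 − 0) = 18/86 ≈ 0.2093.
R = 170 + 0.2093 × (28 − 170) = 140.279 → 140
G = 234 + 0.2093 × (40 − 234) = 193.396 → 193
B = 62 + 0.2093 × (86 − 62) = 67.023 → 67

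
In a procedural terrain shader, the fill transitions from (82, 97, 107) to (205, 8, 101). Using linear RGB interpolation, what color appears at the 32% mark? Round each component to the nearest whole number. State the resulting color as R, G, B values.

32% corresponds to t = 0.32.
R = 82 + 0.32 × (205 − 82) = 82 + 0.32 × 123 = 121.36 → 121
G = 97 + 0.32 × (8 − 97) = 97 + 0.32 × -89 = 68.52 → 69
B = 107 + 0.32 × (101 − 107) = 107 + 0.32 × -6 = 105.08 → 105

(121, 69, 105)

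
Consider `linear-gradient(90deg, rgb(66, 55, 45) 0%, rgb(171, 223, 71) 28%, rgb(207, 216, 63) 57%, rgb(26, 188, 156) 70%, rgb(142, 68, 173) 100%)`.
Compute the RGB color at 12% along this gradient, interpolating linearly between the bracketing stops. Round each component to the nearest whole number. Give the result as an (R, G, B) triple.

(111, 127, 56)

12% lies between the 0% and 28% stops, so the local fraction is t = (12 − 0)/(28 − 0) = 12/28 ≈ 0.4286.
R = 66 + 0.4286 × (171 − 66) = 111.003 → 111
G = 55 + 0.4286 × (223 − 55) = 127.005 → 127
B = 45 + 0.4286 × (71 − 45) = 56.144 → 56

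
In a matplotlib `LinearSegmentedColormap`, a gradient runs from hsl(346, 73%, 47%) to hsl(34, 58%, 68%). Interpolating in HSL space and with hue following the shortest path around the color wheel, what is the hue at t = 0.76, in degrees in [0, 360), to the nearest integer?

Hue: 34 − 346 = -312°, but |-312| > 180 so the shorter arc goes the other way: Δh = -312 + 360 = 48°.
H = 346 + 0.76 × (48) = 382.48 → 382 → 382 mod 360 = 22°

22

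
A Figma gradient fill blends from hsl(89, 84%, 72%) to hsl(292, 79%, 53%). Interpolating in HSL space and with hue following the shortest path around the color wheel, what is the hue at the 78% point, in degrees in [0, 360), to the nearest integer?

Hue: 292 − 89 = 203°, but |203| > 180 so the shorter arc goes the other way: Δh = 203 − 360 = -157°.
H = 89 + 0.78 × (-157) = -33.46 → -33 → -33 mod 360 = 327°

327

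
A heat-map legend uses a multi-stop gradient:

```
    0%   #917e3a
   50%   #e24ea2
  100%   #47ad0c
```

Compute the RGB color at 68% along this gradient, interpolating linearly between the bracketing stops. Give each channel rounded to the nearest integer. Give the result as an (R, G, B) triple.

68% lies between the 50% and 100% stops, so the local fraction is t = (68 − 50)/(100 − 50) = 18/50 ≈ 0.36.
#e24ea2 → (226, 78, 162); #47ad0c → (71, 173, 12).
R = 226 + 0.36 × (71 − 226) = 170.2 → 170
G = 78 + 0.36 × (173 − 78) = 112.2 → 112
B = 162 + 0.36 × (12 − 162) = 108 → 108

(170, 112, 108)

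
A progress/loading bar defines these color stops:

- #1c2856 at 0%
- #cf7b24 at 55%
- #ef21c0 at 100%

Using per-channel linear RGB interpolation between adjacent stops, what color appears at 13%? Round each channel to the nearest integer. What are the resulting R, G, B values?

13% lies between the 0% and 55% stops, so the local fraction is t = (13 − 0)/(55 − 0) = 13/55 ≈ 0.2364.
#1c2856 → (28, 40, 86); #cf7b24 → (207, 123, 36).
R = 28 + 0.2364 × (207 − 28) = 70.316 → 70
G = 40 + 0.2364 × (123 − 40) = 59.621 → 60
B = 86 + 0.2364 × (36 − 86) = 74.18 → 74

(70, 60, 74)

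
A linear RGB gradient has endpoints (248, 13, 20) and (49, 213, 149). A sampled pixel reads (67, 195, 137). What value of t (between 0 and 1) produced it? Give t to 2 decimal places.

0.91

Invert the lerp on the G channel (largest span, 200): t = (195 − 13) / (213 − 13) = 182/200 = 0.91.
Check on R: (67 − 248)/(49 − 248) = 0.9095 ✓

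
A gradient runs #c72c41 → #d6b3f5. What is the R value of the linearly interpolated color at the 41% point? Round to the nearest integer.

205

R₁ = 199 (from #c72c41), R₂ = 214 (from #d6b3f5).
R = 199 + 0.41 × (214 − 199) = 205.15 → 205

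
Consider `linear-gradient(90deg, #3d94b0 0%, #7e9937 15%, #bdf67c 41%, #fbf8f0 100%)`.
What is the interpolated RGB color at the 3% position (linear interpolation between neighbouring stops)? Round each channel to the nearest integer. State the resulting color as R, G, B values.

3% lies between the 0% and 15% stops, so the local fraction is t = (3 − 0)/(15 − 0) = 3/15 ≈ 0.2.
#3d94b0 → (61, 148, 176); #7e9937 → (126, 153, 55).
R = 61 + 0.2 × (126 − 61) = 74 → 74
G = 148 + 0.2 × (153 − 148) = 149 → 149
B = 176 + 0.2 × (55 − 176) = 151.8 → 152

(74, 149, 152)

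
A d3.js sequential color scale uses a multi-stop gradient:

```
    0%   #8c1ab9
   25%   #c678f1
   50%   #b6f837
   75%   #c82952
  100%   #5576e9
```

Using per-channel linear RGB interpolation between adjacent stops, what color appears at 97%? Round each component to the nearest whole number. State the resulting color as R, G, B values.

(99, 109, 215)

97% lies between the 75% and 100% stops, so the local fraction is t = (97 − 75)/(100 − 75) = 22/25 ≈ 0.88.
#c82952 → (200, 41, 82); #5576e9 → (85, 118, 233).
R = 200 + 0.88 × (85 − 200) = 98.8 → 99
G = 41 + 0.88 × (118 − 41) = 108.76 → 109
B = 82 + 0.88 × (233 − 82) = 214.88 → 215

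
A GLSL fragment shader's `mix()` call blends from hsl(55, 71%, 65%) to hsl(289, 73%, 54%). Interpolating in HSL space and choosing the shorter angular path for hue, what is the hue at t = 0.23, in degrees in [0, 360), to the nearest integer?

Hue: 289 − 55 = 234°, but |234| > 180 so the shorter arc goes the other way: Δh = 234 − 360 = -126°.
H = 55 + 0.23 × (-126) = 26.02 → 26°

26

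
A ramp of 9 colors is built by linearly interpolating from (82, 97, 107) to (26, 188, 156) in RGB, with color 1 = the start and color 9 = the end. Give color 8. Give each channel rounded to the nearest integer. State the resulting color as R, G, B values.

(33, 177, 150)

With 9 swatches and endpoints inclusive, swatch 8 sits at t = (8 − 1)/(9 − 1) = 7/8 ≈ 0.875.
R = 82 + 0.875 × (26 − 82) = 33 → 33
G = 97 + 0.875 × (188 − 97) = 176.625 → 177
B = 107 + 0.875 × (156 − 107) = 149.875 → 150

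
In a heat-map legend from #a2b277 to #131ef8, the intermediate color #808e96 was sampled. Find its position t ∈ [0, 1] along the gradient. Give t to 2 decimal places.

0.24

Invert the lerp on the G channel (largest span, 148): t = (142 − 178) / (30 − 178) = -36/-148 = 0.24324.
Check on R: (128 − 162)/(19 − 162) = 0.2378 ✓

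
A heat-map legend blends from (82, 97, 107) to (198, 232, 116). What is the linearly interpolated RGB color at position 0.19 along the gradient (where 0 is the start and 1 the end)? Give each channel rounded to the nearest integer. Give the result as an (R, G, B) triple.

R = 82 + 0.19 × (198 − 82) = 82 + 0.19 × 116 = 104.04 → 104
G = 97 + 0.19 × (232 − 97) = 97 + 0.19 × 135 = 122.65 → 123
B = 107 + 0.19 × (116 − 107) = 107 + 0.19 × 9 = 108.71 → 109
So the blended color is (104, 123, 109), about #687b6d.

(104, 123, 109)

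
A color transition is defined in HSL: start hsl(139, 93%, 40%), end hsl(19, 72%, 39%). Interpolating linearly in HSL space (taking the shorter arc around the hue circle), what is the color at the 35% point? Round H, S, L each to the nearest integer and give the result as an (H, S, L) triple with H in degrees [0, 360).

(97, 86, 40)

Hue arc: Δh = 19 − 139 = -120° (|Δh| ≤ 180, already the shorter path).
H = 139 + 0.35 × (-120) = 97 → 97°
S = 93 + 0.35 × (72 − 93) = 85.65 → 86%
L = 40 + 0.35 × (39 − 40) = 39.65 → 40%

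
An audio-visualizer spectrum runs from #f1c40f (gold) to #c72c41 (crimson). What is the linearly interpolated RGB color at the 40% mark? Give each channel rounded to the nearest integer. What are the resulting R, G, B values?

(224, 135, 35)

#f1c40f → (241, 196, 15); #c72c41 → (199, 44, 65).
40% corresponds to t = 0.4.
R = 241 + 0.4 × (199 − 241) = 241 + 0.4 × -42 = 224.2 → 224
G = 196 + 0.4 × (44 − 196) = 196 + 0.4 × -152 = 135.2 → 135
B = 15 + 0.4 × (65 − 15) = 15 + 0.4 × 50 = 35 → 35
So the blended color is (224, 135, 35), about #e08723.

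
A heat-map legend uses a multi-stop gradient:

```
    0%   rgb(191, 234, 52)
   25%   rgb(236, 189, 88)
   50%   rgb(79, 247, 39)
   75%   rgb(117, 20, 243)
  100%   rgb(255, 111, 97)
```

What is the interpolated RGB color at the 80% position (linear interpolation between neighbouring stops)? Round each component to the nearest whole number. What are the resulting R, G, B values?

(145, 38, 214)

80% lies between the 75% and 100% stops, so the local fraction is t = (80 − 75)/(100 − 75) = 5/25 ≈ 0.2.
R = 117 + 0.2 × (255 − 117) = 144.6 → 145
G = 20 + 0.2 × (111 − 20) = 38.2 → 38
B = 243 + 0.2 × (97 − 243) = 213.8 → 214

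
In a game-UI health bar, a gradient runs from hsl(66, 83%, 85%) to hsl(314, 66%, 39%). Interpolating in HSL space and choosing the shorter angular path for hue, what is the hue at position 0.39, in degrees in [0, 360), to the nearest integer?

22

Hue: 314 − 66 = 248°, but |248| > 180 so the shorter arc goes the other way: Δh = 248 − 360 = -112°.
H = 66 + 0.39 × (-112) = 22.32 → 22°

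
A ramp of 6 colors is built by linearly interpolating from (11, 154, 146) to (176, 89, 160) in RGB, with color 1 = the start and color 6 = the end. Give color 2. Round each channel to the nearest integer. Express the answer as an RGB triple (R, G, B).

(44, 141, 149)

With 6 swatches and endpoints inclusive, swatch 2 sits at t = (2 − 1)/(6 − 1) = 1/5 ≈ 0.2.
R = 11 + 0.2 × (176 − 11) = 44 → 44
G = 154 + 0.2 × (89 − 154) = 141 → 141
B = 146 + 0.2 × (160 − 146) = 148.8 → 149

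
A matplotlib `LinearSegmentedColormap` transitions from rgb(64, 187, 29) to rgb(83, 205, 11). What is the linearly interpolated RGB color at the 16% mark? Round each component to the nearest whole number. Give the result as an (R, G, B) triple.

16% corresponds to t = 0.16.
R = 64 + 0.16 × (83 − 64) = 64 + 0.16 × 19 = 67.04 → 67
G = 187 + 0.16 × (205 − 187) = 187 + 0.16 × 18 = 189.88 → 190
B = 29 + 0.16 × (11 − 29) = 29 + 0.16 × -18 = 26.12 → 26

(67, 190, 26)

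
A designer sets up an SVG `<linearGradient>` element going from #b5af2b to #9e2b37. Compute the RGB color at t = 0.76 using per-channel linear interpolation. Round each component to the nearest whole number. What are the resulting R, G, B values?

(164, 75, 52)

#b5af2b → (181, 175, 43); #9e2b37 → (158, 43, 55).
R = 181 + 0.76 × (158 − 181) = 181 + 0.76 × -23 = 163.52 → 164
G = 175 + 0.76 × (43 − 175) = 175 + 0.76 × -132 = 74.68 → 75
B = 43 + 0.76 × (55 − 43) = 43 + 0.76 × 12 = 52.12 → 52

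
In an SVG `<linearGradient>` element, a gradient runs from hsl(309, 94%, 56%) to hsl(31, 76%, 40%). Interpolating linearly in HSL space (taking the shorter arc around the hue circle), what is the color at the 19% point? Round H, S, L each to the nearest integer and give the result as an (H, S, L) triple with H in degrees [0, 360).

Hue: 31 − 309 = -278°, but |-278| > 180 so the shorter arc goes the other way: Δh = -278 + 360 = 82°.
H = 309 + 0.19 × (82) = 324.58 → 325°
S = 94 + 0.19 × (76 − 94) = 90.58 → 91%
L = 56 + 0.19 × (40 − 56) = 52.96 → 53%

(325, 91, 53)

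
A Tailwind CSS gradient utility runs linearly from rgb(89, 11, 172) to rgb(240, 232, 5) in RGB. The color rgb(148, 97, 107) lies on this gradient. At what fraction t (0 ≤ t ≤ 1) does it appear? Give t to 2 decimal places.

0.39

Invert the lerp on the G channel (largest span, 221): t = (97 − 11) / (232 − 11) = 86/221 = 0.38914.
Check on R: (148 − 89)/(240 − 89) = 0.3907 ✓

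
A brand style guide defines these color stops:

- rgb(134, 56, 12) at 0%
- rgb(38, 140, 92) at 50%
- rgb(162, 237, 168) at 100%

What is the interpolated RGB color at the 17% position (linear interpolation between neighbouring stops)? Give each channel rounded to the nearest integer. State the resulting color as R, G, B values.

(101, 85, 39)

17% lies between the 0% and 50% stops, so the local fraction is t = (17 − 0)/(50 − 0) = 17/50 ≈ 0.34.
R = 134 + 0.34 × (38 − 134) = 101.36 → 101
G = 56 + 0.34 × (140 − 56) = 84.56 → 85
B = 12 + 0.34 × (92 − 12) = 39.2 → 39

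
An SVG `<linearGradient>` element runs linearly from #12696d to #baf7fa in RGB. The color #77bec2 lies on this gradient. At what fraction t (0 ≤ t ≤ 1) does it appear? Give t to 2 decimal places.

Invert the lerp on the R channel (largest span, 168): t = (119 − 18) / (186 − 18) = 101/168 = 0.60119.
Check on G: (190 − 105)/(247 − 105) = 0.5986 ✓

0.60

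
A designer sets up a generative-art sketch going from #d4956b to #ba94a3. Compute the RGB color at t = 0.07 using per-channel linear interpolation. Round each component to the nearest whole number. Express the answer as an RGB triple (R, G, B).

#d4956b → (212, 149, 107); #ba94a3 → (186, 148, 163).
R = 212 + 0.07 × (186 − 212) = 212 + 0.07 × -26 = 210.18 → 210
G = 149 + 0.07 × (148 − 149) = 149 + 0.07 × -1 = 148.93 → 149
B = 107 + 0.07 × (163 − 107) = 107 + 0.07 × 56 = 110.92 → 111
So the blended color is (210, 149, 111), about #d2956f.

(210, 149, 111)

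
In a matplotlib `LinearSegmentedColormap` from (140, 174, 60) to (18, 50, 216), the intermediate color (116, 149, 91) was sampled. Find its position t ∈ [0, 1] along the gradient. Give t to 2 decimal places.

Invert the lerp on the B channel (largest span, 156): t = (91 − 60) / (216 − 60) = 31/156 = 0.19872.
Check on R: (116 − 140)/(18 − 140) = 0.1967 ✓

0.20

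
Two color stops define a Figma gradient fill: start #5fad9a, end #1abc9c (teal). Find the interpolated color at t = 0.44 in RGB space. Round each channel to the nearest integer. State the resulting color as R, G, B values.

(65, 180, 155)

#5fad9a → (95, 173, 154); #1abc9c → (26, 188, 156).
R = 95 + 0.44 × (26 − 95) = 95 + 0.44 × -69 = 64.64 → 65
G = 173 + 0.44 × (188 − 173) = 173 + 0.44 × 15 = 179.6 → 180
B = 154 + 0.44 × (156 − 154) = 154 + 0.44 × 2 = 154.88 → 155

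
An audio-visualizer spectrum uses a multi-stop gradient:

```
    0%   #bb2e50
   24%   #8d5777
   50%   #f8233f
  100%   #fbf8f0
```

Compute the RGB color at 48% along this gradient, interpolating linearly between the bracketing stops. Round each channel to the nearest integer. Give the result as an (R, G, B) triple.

48% lies between the 24% and 50% stops, so the local fraction is t = (48 − 24)/(50 − 24) = 24/26 ≈ 0.9231.
#8d5777 → (141, 87, 119); #f8233f → (248, 35, 63).
R = 141 + 0.9231 × (248 − 141) = 239.772 → 240
G = 87 + 0.9231 × (35 − 87) = 38.999 → 39
B = 119 + 0.9231 × (63 − 119) = 67.306 → 67

(240, 39, 67)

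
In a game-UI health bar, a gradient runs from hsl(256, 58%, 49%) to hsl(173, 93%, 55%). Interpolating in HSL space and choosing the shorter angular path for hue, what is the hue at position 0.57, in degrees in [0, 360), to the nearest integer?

Hue arc: Δh = 173 − 256 = -83° (|Δh| ≤ 180, already the shorter path).
H = 256 + 0.57 × (-83) = 208.69 → 209°

209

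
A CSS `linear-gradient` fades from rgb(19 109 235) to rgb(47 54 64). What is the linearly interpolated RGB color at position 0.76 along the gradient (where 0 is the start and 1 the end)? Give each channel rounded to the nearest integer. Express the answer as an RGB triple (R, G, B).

(40, 67, 105)

R = 19 + 0.76 × (47 − 19) = 19 + 0.76 × 28 = 40.28 → 40
G = 109 + 0.76 × (54 − 109) = 109 + 0.76 × -55 = 67.2 → 67
B = 235 + 0.76 × (64 − 235) = 235 + 0.76 × -171 = 105.04 → 105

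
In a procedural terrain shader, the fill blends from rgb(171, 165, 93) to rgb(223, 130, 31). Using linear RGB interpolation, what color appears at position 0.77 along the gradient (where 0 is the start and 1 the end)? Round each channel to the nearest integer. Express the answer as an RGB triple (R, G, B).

(211, 138, 45)

R = 171 + 0.77 × (223 − 171) = 171 + 0.77 × 52 = 211.04 → 211
G = 165 + 0.77 × (130 − 165) = 165 + 0.77 × -35 = 138.05 → 138
B = 93 + 0.77 × (31 − 93) = 93 + 0.77 × -62 = 45.26 → 45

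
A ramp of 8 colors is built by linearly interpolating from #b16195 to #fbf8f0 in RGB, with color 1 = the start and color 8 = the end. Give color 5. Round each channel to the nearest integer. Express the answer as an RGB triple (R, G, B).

With 8 swatches and endpoints inclusive, swatch 5 sits at t = (5 − 1)/(8 − 1) = 4/7 ≈ 0.5714.
#b16195 → (177, 97, 149); #fbf8f0 → (251, 248, 240).
R = 177 + 0.5714 × (251 − 177) = 219.284 → 219
G = 97 + 0.5714 × (248 − 97) = 183.281 → 183
B = 149 + 0.5714 × (240 − 149) = 200.997 → 201

(219, 183, 201)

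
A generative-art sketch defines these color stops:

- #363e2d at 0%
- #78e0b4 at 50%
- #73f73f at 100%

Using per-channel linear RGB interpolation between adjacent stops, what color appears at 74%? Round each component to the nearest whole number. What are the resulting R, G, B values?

74% lies between the 50% and 100% stops, so the local fraction is t = (74 − 50)/(100 − 50) = 24/50 ≈ 0.48.
#78e0b4 → (120, 224, 180); #73f73f → (115, 247, 63).
R = 120 + 0.48 × (115 − 120) = 117.6 → 118
G = 224 + 0.48 × (247 − 224) = 235.04 → 235
B = 180 + 0.48 × (63 − 180) = 123.84 → 124

(118, 235, 124)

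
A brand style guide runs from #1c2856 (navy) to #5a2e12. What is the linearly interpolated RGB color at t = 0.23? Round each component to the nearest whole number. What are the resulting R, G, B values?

#1c2856 → (28, 40, 86); #5a2e12 → (90, 46, 18).
R = 28 + 0.23 × (90 − 28) = 28 + 0.23 × 62 = 42.26 → 42
G = 40 + 0.23 × (46 − 40) = 40 + 0.23 × 6 = 41.38 → 41
B = 86 + 0.23 × (18 − 86) = 86 + 0.23 × -68 = 70.36 → 70
So the blended color is (42, 41, 70), about #2a2946.

(42, 41, 70)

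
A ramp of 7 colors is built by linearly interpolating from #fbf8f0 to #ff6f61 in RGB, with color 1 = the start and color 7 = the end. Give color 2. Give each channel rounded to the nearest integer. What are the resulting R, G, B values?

With 7 swatches and endpoints inclusive, swatch 2 sits at t = (2 − 1)/(7 − 1) = 1/6 ≈ 0.1667.
#fbf8f0 → (251, 248, 240); #ff6f61 → (255, 111, 97).
R = 251 + 0.1667 × (255 − 251) = 251.667 → 252
G = 248 + 0.1667 × (111 − 248) = 225.162 → 225
B = 240 + 0.1667 × (97 − 240) = 216.162 → 216

(252, 225, 216)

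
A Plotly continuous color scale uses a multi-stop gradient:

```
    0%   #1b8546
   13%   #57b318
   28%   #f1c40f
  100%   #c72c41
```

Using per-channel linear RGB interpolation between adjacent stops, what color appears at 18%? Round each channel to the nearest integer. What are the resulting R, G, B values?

(138, 185, 21)

18% lies between the 13% and 28% stops, so the local fraction is t = (18 − 13)/(28 − 13) = 5/15 ≈ 0.3333.
#57b318 → (87, 179, 24); #f1c40f → (241, 196, 15).
R = 87 + 0.3333 × (241 − 87) = 138.328 → 138
G = 179 + 0.3333 × (196 − 179) = 184.666 → 185
B = 24 + 0.3333 × (15 − 24) = 21 → 21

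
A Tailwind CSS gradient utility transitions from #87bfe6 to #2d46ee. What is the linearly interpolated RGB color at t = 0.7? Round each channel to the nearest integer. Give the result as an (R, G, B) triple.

(72, 106, 236)

#87bfe6 → (135, 191, 230); #2d46ee → (45, 70, 238).
R = 135 + 0.7 × (45 − 135) = 135 + 0.7 × -90 = 72 → 72
G = 191 + 0.7 × (70 − 191) = 191 + 0.7 × -121 = 106.3 → 106
B = 230 + 0.7 × (238 − 230) = 230 + 0.7 × 8 = 235.6 → 236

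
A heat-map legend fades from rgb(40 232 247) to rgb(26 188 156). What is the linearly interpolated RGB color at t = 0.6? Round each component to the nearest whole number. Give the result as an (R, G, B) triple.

R = 40 + 0.6 × (26 − 40) = 40 + 0.6 × -14 = 31.6 → 32
G = 232 + 0.6 × (188 − 232) = 232 + 0.6 × -44 = 205.6 → 206
B = 247 + 0.6 × (156 − 247) = 247 + 0.6 × -91 = 192.4 → 192

(32, 206, 192)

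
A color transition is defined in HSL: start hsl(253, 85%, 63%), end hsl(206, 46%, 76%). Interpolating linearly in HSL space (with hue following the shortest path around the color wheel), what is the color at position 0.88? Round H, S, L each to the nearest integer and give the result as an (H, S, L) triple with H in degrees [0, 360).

Hue arc: Δh = 206 − 253 = -47° (|Δh| ≤ 180, already the shorter path).
H = 253 + 0.88 × (-47) = 211.64 → 212°
S = 85 + 0.88 × (46 − 85) = 50.68 → 51%
L = 63 + 0.88 × (76 − 63) = 74.44 → 74%

(212, 51, 74)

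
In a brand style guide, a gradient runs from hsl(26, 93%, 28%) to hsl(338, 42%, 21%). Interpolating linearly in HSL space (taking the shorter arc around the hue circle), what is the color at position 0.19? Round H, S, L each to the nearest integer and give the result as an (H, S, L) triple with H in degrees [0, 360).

Hue: 338 − 26 = 312°, but |312| > 180 so the shorter arc goes the other way: Δh = 312 − 360 = -48°.
H = 26 + 0.19 × (-48) = 16.88 → 17°
S = 93 + 0.19 × (42 − 93) = 83.31 → 83%
L = 28 + 0.19 × (21 − 28) = 26.67 → 27%

(17, 83, 27)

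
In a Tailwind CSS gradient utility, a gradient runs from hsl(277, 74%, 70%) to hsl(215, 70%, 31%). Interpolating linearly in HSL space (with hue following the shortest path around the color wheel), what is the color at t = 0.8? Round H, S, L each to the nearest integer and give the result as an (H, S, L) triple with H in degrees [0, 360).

(227, 71, 39)

Hue arc: Δh = 215 − 277 = -62° (|Δh| ≤ 180, already the shorter path).
H = 277 + 0.8 × (-62) = 227.4 → 227°
S = 74 + 0.8 × (70 − 74) = 70.8 → 71%
L = 70 + 0.8 × (31 − 70) = 38.8 → 39%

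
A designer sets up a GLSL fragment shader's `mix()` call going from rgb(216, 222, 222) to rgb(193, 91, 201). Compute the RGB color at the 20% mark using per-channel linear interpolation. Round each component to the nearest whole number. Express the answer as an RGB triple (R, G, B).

20% corresponds to t = 0.2.
R = 216 + 0.2 × (193 − 216) = 216 + 0.2 × -23 = 211.4 → 211
G = 222 + 0.2 × (91 − 222) = 222 + 0.2 × -131 = 195.8 → 196
B = 222 + 0.2 × (201 − 222) = 222 + 0.2 × -21 = 217.8 → 218

(211, 196, 218)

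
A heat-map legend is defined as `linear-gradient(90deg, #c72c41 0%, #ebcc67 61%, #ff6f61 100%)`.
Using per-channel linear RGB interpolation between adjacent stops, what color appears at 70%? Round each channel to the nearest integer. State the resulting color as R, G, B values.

70% lies between the 61% and 100% stops, so the local fraction is t = (70 − 61)/(100 − 61) = 9/39 ≈ 0.2308.
#ebcc67 → (235, 204, 103); #ff6f61 → (255, 111, 97).
R = 235 + 0.2308 × (255 − 235) = 239.616 → 240
G = 204 + 0.2308 × (111 − 204) = 182.536 → 183
B = 103 + 0.2308 × (97 − 103) = 101.615 → 102

(240, 183, 102)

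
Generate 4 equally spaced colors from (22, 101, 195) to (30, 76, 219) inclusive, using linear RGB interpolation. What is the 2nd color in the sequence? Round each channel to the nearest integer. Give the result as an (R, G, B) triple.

(25, 93, 203)

With 4 swatches and endpoints inclusive, swatch 2 sits at t = (2 − 1)/(4 − 1) = 1/3 ≈ 0.3333.
R = 22 + 0.3333 × (30 − 22) = 24.666 → 25
G = 101 + 0.3333 × (76 − 101) = 92.668 → 93
B = 195 + 0.3333 × (219 − 195) = 202.999 → 203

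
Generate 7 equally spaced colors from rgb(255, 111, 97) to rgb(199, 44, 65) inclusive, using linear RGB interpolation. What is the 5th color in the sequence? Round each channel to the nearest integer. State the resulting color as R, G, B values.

(218, 66, 76)

With 7 swatches and endpoints inclusive, swatch 5 sits at t = (5 − 1)/(7 − 1) = 4/6 ≈ 0.6667.
R = 255 + 0.6667 × (199 − 255) = 217.665 → 218
G = 111 + 0.6667 × (44 − 111) = 66.331 → 66
B = 97 + 0.6667 × (65 − 97) = 75.666 → 76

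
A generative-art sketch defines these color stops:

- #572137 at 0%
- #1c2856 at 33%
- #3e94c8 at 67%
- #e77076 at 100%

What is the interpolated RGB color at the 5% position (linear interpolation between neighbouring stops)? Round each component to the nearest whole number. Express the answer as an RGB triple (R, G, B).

(78, 34, 60)

5% lies between the 0% and 33% stops, so the local fraction is t = (5 − 0)/(33 − 0) = 5/33 ≈ 0.1515.
#572137 → (87, 33, 55); #1c2856 → (28, 40, 86).
R = 87 + 0.1515 × (28 − 87) = 78.061 → 78
G = 33 + 0.1515 × (40 − 33) = 34.06 → 34
B = 55 + 0.1515 × (86 − 55) = 59.697 → 60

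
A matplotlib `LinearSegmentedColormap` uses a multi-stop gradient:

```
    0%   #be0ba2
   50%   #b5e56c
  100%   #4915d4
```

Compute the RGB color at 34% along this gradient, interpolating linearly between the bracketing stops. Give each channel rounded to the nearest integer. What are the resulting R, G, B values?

34% lies between the 0% and 50% stops, so the local fraction is t = (34 − 0)/(50 − 0) = 34/50 ≈ 0.68.
#be0ba2 → (190, 11, 162); #b5e56c → (181, 229, 108).
R = 190 + 0.68 × (181 − 190) = 183.88 → 184
G = 11 + 0.68 × (229 − 11) = 159.24 → 159
B = 162 + 0.68 × (108 − 162) = 125.28 → 125

(184, 159, 125)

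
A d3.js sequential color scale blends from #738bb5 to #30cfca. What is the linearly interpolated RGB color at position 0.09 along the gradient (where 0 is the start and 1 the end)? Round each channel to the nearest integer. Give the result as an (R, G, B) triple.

#738bb5 → (115, 139, 181); #30cfca → (48, 207, 202).
R = 115 + 0.09 × (48 − 115) = 115 + 0.09 × -67 = 108.97 → 109
G = 139 + 0.09 × (207 − 139) = 139 + 0.09 × 68 = 145.12 → 145
B = 181 + 0.09 × (202 − 181) = 181 + 0.09 × 21 = 182.89 → 183
So the blended color is (109, 145, 183), about #6d91b7.

(109, 145, 183)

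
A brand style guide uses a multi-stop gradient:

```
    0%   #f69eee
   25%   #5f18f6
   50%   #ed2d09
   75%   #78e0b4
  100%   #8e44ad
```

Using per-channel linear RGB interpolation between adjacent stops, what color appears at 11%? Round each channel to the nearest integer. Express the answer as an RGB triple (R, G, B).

(180, 99, 242)

11% lies between the 0% and 25% stops, so the local fraction is t = (11 − 0)/(25 − 0) = 11/25 ≈ 0.44.
#f69eee → (246, 158, 238); #5f18f6 → (95, 24, 246).
R = 246 + 0.44 × (95 − 246) = 179.56 → 180
G = 158 + 0.44 × (24 − 158) = 99.04 → 99
B = 238 + 0.44 × (246 − 238) = 241.52 → 242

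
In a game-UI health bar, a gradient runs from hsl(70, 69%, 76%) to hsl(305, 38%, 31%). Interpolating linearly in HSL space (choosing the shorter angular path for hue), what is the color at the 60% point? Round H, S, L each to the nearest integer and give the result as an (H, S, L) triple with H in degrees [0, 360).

Hue: 305 − 70 = 235°, but |235| > 180 so the shorter arc goes the other way: Δh = 235 − 360 = -125°.
H = 70 + 0.6 × (-125) = -5 → -5 → -5 mod 360 = 355°
S = 69 + 0.6 × (38 − 69) = 50.4 → 50%
L = 76 + 0.6 × (31 − 76) = 49 → 49%

(355, 50, 49)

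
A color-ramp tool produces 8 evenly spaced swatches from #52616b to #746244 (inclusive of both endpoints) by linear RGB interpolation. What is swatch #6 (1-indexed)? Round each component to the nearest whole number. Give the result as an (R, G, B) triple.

(106, 98, 79)

With 8 swatches and endpoints inclusive, swatch 6 sits at t = (6 − 1)/(8 − 1) = 5/7 ≈ 0.7143.
#52616b → (82, 97, 107); #746244 → (116, 98, 68).
R = 82 + 0.7143 × (116 − 82) = 106.286 → 106
G = 97 + 0.7143 × (98 − 97) = 97.714 → 98
B = 107 + 0.7143 × (68 − 107) = 79.142 → 79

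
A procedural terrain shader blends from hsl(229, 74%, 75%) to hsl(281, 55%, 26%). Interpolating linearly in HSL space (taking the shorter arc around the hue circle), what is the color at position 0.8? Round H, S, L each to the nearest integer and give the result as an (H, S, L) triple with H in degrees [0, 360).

(271, 59, 36)

Hue arc: Δh = 281 − 229 = 52° (|Δh| ≤ 180, already the shorter path).
H = 229 + 0.8 × (52) = 270.6 → 271°
S = 74 + 0.8 × (55 − 74) = 58.8 → 59%
L = 75 + 0.8 × (26 − 75) = 35.8 → 36%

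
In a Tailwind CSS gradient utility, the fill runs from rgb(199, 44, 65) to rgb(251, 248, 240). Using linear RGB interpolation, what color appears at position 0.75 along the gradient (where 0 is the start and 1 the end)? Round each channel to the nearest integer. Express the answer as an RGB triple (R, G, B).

(238, 197, 196)

R = 199 + 0.75 × (251 − 199) = 199 + 0.75 × 52 = 238 → 238
G = 44 + 0.75 × (248 − 44) = 44 + 0.75 × 204 = 197 → 197
B = 65 + 0.75 × (240 − 65) = 65 + 0.75 × 175 = 196.25 → 196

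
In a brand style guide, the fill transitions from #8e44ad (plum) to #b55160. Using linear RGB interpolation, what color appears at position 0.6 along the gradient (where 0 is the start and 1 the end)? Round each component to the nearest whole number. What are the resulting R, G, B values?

(165, 76, 127)

#8e44ad → (142, 68, 173); #b55160 → (181, 81, 96).
R = 142 + 0.6 × (181 − 142) = 142 + 0.6 × 39 = 165.4 → 165
G = 68 + 0.6 × (81 − 68) = 68 + 0.6 × 13 = 75.8 → 76
B = 173 + 0.6 × (96 − 173) = 173 + 0.6 × -77 = 126.8 → 127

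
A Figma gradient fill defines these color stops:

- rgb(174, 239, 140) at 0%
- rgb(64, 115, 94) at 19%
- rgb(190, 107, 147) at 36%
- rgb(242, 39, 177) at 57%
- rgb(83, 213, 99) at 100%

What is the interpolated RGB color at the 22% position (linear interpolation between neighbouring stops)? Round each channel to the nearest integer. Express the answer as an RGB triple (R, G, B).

(86, 114, 103)

22% lies between the 19% and 36% stops, so the local fraction is t = (22 − 19)/(36 − 19) = 3/17 ≈ 0.1765.
R = 64 + 0.1765 × (190 − 64) = 86.239 → 86
G = 115 + 0.1765 × (107 − 115) = 113.588 → 114
B = 94 + 0.1765 × (147 − 94) = 103.355 → 103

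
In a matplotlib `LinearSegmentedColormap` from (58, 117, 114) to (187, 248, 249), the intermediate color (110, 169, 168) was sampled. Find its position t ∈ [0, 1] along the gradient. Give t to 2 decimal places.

0.40

Invert the lerp on the B channel (largest span, 135): t = (168 − 114) / (249 − 114) = 54/135 = 0.4.
Check on R: (110 − 58)/(187 − 58) = 0.4031 ✓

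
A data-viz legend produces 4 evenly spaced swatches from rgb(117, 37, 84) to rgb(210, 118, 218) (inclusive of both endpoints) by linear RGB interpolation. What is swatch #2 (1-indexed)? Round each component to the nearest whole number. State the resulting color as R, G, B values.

(148, 64, 129)

With 4 swatches and endpoints inclusive, swatch 2 sits at t = (2 − 1)/(4 − 1) = 1/3 ≈ 0.3333.
R = 117 + 0.3333 × (210 − 117) = 147.997 → 148
G = 37 + 0.3333 × (118 − 37) = 63.997 → 64
B = 84 + 0.3333 × (218 − 84) = 128.662 → 129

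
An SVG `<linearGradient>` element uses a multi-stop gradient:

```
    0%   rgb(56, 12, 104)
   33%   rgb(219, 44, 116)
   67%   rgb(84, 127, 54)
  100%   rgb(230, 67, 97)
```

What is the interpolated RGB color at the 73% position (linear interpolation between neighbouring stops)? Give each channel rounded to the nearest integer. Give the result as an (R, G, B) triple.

73% lies between the 67% and 100% stops, so the local fraction is t = (73 − 67)/(100 − 67) = 6/33 ≈ 0.1818.
R = 84 + 0.1818 × (230 − 84) = 110.543 → 111
G = 127 + 0.1818 × (67 − 127) = 116.092 → 116
B = 54 + 0.1818 × (97 − 54) = 61.817 → 62

(111, 116, 62)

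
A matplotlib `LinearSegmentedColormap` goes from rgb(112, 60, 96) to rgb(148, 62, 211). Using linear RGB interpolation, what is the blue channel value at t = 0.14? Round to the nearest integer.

112

B = 96 + 0.14 × (211 − 96) = 112.1 → 112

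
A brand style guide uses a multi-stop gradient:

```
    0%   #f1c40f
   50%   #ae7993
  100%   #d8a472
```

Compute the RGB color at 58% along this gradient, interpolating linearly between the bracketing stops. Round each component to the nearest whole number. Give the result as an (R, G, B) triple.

58% lies between the 50% and 100% stops, so the local fraction is t = (58 − 50)/(100 − 50) = 8/50 ≈ 0.16.
#ae7993 → (174, 121, 147); #d8a472 → (216, 164, 114).
R = 174 + 0.16 × (216 − 174) = 180.72 → 181
G = 121 + 0.16 × (164 − 121) = 127.88 → 128
B = 147 + 0.16 × (114 − 147) = 141.72 → 142

(181, 128, 142)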